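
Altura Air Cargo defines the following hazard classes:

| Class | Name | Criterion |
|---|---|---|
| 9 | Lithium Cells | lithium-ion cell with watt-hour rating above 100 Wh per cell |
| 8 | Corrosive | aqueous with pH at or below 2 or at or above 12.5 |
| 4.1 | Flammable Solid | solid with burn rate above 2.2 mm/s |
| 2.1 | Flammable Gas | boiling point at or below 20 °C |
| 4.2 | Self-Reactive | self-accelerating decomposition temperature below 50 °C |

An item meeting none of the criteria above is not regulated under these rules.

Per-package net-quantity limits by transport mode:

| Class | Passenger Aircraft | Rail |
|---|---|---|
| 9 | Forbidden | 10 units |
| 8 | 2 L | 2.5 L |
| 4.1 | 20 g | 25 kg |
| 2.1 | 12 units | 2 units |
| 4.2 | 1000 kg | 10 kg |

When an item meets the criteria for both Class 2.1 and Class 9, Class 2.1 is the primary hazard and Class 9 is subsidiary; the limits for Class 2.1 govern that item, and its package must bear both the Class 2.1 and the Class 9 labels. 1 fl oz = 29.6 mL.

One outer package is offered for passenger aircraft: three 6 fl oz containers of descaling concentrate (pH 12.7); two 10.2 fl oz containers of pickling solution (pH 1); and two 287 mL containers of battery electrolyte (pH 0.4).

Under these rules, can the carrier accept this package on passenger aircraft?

The descaling concentrate has pH 12.7, which is ≥ 12.5, so it is Class 8 (Corrosive).
pH 1 meets the Class 8 criterion (Corrosive), so the pickling solution is Class 8.
pH 0.4 meets the Class 8 criterion (Corrosive), so the battery electrolyte is Class 8.
Class 8 net quantity: (three 6 fl oz containers = 532.8 mL) + (two 10.2 fl oz containers = 603.84 mL) + (two 287 mL containers = 574 mL) = 1710.64 mL.
1710.64 mL is within the passenger aircraft limit of 2 L for Class 8.

Yes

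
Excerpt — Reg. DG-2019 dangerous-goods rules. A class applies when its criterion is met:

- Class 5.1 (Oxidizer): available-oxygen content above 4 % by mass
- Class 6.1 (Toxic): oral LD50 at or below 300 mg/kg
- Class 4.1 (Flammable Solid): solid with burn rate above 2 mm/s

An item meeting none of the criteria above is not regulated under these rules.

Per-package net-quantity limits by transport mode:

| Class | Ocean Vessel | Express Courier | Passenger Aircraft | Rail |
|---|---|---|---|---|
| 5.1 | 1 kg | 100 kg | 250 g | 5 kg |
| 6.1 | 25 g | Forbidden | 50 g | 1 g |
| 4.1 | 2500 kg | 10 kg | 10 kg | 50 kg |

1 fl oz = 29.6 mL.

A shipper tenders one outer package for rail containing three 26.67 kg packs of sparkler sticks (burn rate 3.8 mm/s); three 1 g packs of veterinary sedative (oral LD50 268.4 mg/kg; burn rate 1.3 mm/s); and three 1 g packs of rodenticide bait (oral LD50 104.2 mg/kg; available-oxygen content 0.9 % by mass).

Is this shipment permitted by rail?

With burn rate 3.8 mm/s (> 2 mm/s), the sparkler sticks fall in Class 4.1.
The veterinary sedative has oral LD50 268.4 mg/kg, which is ≤ 300 mg/kg, so it is Class 6.1 (Toxic).
The rodenticide bait has oral LD50 104.2 mg/kg, which is ≤ 300 mg/kg, so it is Class 6.1 (Toxic).
Total Class 6.1: (three 1 g packs = 3 g) + (three 1 g packs = 3 g) = 6 g.
6 g > 1 g (rail limit, Class 6.1) — over the limit.
Class 4.1 quantity: three 26.67 kg packs = 80.01 kg.
80.01 kg exceeds the rail limit of 50 kg for Class 4.1.

No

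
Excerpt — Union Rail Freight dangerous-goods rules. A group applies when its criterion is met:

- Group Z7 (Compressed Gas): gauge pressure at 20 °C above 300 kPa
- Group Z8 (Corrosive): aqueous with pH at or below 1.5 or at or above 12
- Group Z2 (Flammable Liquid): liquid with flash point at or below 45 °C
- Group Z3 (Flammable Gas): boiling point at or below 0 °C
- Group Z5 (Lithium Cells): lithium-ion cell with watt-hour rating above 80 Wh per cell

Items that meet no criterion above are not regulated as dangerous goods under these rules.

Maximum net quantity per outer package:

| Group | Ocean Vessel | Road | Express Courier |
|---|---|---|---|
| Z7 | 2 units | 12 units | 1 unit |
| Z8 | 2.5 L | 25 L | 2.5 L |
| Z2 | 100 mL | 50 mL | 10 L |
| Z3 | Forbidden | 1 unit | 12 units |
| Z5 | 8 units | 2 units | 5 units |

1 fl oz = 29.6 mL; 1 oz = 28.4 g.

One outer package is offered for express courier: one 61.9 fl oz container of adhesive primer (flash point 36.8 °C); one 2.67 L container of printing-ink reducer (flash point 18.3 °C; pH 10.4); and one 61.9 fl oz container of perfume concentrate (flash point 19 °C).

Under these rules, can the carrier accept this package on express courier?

The adhesive primer has flash point 36.8 °C, which is ≤ 45 °C, so it is Group Z2 (Flammable Liquid).
With flash point 18.3 °C (≤ 45 °C), the printing-ink reducer falls in Group Z2.
Perfume concentrate: flash point 19 °C ≤ 45 °C → Group Z2 (Flammable Liquid).
Group Z2 net quantity: (one 61.9 fl oz container = 1832.24 mL) + 2.67 L + (one 61.9 fl oz container = 1832.24 mL) = 6334.48 mL.
That is within the Group Z2 express courier limit of 10 L.

Yes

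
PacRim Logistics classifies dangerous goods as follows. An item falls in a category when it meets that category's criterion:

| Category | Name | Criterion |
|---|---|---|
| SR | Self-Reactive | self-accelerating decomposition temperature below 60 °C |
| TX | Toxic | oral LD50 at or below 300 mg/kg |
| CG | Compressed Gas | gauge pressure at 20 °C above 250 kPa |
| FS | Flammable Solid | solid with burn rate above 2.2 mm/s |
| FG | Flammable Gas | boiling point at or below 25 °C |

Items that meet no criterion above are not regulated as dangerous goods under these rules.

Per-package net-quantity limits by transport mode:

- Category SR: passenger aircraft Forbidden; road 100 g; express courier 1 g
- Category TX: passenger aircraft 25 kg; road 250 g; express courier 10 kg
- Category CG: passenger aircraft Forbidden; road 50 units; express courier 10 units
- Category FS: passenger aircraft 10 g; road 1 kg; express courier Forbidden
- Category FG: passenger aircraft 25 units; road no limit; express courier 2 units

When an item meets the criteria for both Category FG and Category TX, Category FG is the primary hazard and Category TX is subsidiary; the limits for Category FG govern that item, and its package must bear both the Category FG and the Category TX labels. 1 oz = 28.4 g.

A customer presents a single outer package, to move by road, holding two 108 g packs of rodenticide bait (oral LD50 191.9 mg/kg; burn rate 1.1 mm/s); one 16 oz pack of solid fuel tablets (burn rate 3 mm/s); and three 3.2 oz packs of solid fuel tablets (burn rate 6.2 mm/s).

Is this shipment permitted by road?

Oral LD50 191.9 mg/kg meets the Category TX criterion (Toxic), so the rodenticide bait is Category TX.
Burn rate 3 mm/s meets the Category FS criterion (Flammable Solid), so the solid fuel tablets are Category FS.
With burn rate 6.2 mm/s (> 2.2 mm/s), the solid fuel tablets fall in Category FS.
Total Category FS: (one 16 oz pack = 454.4 g) + (three 3.2 oz packs = 272.64 g) = 727.04 g.
727.04 g is within the road limit of 1 kg for Category FS.
Category TX quantity: two 108 g packs = 216 g.
216 g ≤ 250 g (road limit, Category TX) — within limit.
Every hazard category is within its road limit and no segregation rule is violated.

Yes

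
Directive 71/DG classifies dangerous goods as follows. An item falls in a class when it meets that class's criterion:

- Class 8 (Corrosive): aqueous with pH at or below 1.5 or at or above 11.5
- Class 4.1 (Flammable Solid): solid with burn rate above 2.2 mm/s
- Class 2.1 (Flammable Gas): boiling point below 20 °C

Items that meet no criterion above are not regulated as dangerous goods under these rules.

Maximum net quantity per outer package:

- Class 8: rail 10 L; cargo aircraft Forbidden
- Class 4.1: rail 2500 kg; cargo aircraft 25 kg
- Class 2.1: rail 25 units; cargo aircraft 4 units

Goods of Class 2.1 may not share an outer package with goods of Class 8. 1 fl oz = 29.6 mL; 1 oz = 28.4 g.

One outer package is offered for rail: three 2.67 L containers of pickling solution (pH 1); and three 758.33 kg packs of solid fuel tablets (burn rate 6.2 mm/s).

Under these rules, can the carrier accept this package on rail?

Yes

With pH 1 (≤ 1.5), the pickling solution falls in Class 8.
Solid fuel tablets: burn rate 6.2 mm/s > 2.2 mm/s → Class 4.1 (Flammable Solid).
Class 4.1 quantity: three 758.33 kg packs = 2274.99 kg.
2274.99 kg is within the rail limit of 2500 kg for Class 4.1.
Class 8 quantity: three 2.67 L containers = 8.01 L.
8.01 L ≤ 10 L (rail limit, Class 8) — within limit.
The segregation rule (Class 2.1 with Class 8) does not apply to Class 4.1 with Class 8.
Every hazard class is within its rail limit and no segregation rule is violated.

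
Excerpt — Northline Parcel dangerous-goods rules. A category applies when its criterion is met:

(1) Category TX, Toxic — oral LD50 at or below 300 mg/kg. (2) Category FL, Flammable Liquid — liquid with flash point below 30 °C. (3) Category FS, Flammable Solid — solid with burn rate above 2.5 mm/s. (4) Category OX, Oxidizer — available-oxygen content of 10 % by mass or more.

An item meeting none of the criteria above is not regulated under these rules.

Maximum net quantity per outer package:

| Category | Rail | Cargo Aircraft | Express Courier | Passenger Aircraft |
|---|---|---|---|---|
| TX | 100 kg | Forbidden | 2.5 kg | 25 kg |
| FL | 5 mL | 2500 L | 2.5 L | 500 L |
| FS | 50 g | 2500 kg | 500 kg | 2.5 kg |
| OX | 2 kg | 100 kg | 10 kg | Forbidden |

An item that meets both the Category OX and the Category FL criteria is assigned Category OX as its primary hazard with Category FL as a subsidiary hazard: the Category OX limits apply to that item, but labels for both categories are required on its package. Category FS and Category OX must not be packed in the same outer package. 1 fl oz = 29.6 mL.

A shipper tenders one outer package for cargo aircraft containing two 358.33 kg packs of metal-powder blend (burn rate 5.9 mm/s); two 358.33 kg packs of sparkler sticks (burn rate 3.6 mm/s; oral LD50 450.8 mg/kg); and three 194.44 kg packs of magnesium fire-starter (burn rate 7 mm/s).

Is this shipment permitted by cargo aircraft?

Metal-powder blend: burn rate 5.9 mm/s > 2.5 mm/s → Category FS (Flammable Solid).
Burn rate 3.6 mm/s meets the Category FS criterion (Flammable Solid), so the sparkler sticks are Category FS.
With burn rate 7 mm/s (> 2.5 mm/s), the magnesium fire-starter falls in Category FS.
Total Category FS: (two 358.33 kg packs = 716.66 kg) + (two 358.33 kg packs = 716.66 kg) + (three 194.44 kg packs = 583.32 kg) = 2016.64 kg.
That is within the Category FS cargo aircraft limit of 2500 kg.

Yes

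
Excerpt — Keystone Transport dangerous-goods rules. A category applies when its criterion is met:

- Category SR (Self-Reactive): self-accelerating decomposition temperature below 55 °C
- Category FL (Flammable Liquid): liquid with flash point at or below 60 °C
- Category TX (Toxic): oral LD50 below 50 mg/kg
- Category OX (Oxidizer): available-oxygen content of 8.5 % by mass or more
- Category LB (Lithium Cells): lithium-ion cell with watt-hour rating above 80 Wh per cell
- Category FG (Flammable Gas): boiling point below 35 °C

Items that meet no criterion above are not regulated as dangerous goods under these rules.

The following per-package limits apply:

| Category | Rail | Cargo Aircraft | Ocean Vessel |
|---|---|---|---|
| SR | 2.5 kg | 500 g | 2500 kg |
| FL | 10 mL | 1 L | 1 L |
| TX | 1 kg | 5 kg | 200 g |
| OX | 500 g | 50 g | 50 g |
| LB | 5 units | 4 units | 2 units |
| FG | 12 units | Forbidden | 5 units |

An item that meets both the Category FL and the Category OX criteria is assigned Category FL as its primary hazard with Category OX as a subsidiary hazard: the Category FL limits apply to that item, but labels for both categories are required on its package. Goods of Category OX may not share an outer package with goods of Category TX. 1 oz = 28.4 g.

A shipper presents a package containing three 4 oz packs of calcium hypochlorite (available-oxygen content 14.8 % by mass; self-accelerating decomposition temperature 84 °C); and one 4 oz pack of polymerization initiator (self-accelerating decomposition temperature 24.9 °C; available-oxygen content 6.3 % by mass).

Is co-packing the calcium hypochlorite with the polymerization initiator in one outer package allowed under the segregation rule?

Yes

The calcium hypochlorite has available-oxygen content 14.8 % by mass, which is ≥ 8.5 % by mass, so it is Category OX (Oxidizer).
Polymerization initiator: self-accelerating decomposition temperature 24.9 °C < 55 °C → Category SR (Self-Reactive).
No segregation rule bars Category OX with Category SR.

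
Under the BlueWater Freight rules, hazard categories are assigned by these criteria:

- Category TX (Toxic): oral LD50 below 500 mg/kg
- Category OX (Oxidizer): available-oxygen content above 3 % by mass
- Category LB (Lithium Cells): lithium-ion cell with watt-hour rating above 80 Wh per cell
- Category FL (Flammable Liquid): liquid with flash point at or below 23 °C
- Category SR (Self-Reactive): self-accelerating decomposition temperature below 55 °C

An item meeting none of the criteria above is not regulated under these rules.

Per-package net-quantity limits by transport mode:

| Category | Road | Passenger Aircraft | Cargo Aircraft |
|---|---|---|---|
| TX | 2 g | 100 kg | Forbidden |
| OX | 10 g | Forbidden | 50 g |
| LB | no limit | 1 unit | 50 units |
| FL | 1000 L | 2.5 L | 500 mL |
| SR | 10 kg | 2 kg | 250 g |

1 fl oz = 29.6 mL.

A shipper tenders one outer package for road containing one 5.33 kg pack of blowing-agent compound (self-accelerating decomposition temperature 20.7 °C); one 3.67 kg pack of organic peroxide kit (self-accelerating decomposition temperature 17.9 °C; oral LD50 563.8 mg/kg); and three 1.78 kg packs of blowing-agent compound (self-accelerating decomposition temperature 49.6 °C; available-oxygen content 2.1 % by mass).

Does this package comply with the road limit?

Blowing-agent compound: self-accelerating decomposition temperature 20.7 °C < 55 °C → Category SR (Self-Reactive).
The organic peroxide kit has self-accelerating decomposition temperature 17.9 °C, which is < 55 °C, so it is Category SR (Self-Reactive).
With self-accelerating decomposition temperature 49.6 °C (< 55 °C), the blowing-agent compound falls in Category SR.
Category SR net quantity: 5.33 kg + 3.67 kg + (three 1.78 kg packs = 5.34 kg) = 14.34 kg.
14.34 kg exceeds the road limit of 10 kg for Category SR.

No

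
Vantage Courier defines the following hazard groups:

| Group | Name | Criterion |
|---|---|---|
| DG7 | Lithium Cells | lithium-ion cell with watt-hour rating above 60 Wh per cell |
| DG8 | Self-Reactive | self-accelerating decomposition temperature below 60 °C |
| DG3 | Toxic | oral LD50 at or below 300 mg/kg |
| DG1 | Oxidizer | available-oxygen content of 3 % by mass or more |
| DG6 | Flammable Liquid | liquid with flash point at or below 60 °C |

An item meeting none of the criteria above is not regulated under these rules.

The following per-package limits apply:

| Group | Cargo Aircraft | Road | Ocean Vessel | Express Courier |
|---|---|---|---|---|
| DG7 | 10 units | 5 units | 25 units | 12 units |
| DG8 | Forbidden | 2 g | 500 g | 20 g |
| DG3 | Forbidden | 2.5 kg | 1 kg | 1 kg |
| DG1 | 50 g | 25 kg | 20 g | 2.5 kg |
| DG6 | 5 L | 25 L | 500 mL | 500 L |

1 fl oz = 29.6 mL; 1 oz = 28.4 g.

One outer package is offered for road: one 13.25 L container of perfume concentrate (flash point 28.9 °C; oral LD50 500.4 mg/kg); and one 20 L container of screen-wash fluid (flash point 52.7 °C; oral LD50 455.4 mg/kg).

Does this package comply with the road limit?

No

The perfume concentrate has flash point 28.9 °C, which is ≤ 60 °C, so it is Group DG6 (Flammable Liquid).
With flash point 52.7 °C (≤ 60 °C), the screen-wash fluid falls in Group DG6.
Total Group DG6: 13.25 L + 20 L = 33.25 L.
That exceeds the Group DG6 road limit of 25 L.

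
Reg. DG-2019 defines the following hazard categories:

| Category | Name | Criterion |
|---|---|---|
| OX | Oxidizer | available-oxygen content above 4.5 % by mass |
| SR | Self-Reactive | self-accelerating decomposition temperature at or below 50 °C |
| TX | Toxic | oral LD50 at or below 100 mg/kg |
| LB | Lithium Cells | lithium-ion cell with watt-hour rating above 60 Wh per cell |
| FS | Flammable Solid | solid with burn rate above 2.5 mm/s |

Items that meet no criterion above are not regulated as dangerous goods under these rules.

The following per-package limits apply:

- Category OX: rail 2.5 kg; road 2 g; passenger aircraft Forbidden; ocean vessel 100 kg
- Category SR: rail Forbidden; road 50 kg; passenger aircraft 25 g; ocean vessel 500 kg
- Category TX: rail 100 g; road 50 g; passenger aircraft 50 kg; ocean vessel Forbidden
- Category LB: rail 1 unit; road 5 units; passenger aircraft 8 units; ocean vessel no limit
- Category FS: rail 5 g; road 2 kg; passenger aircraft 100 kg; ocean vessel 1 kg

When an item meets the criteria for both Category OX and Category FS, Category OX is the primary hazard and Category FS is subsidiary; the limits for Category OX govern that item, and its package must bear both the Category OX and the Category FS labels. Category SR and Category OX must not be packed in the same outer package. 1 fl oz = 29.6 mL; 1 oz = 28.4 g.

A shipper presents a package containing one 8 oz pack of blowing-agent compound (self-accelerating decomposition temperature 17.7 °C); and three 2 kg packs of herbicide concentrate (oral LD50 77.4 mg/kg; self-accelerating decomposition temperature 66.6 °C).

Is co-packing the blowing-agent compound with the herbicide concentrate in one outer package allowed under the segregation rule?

Yes

Blowing-agent compound: self-accelerating decomposition temperature 17.7 °C ≤ 50 °C → Category SR (Self-Reactive).
With oral LD50 77.4 mg/kg (≤ 100 mg/kg), the herbicide concentrate falls in Category TX.
No segregation rule bars Category SR with Category TX.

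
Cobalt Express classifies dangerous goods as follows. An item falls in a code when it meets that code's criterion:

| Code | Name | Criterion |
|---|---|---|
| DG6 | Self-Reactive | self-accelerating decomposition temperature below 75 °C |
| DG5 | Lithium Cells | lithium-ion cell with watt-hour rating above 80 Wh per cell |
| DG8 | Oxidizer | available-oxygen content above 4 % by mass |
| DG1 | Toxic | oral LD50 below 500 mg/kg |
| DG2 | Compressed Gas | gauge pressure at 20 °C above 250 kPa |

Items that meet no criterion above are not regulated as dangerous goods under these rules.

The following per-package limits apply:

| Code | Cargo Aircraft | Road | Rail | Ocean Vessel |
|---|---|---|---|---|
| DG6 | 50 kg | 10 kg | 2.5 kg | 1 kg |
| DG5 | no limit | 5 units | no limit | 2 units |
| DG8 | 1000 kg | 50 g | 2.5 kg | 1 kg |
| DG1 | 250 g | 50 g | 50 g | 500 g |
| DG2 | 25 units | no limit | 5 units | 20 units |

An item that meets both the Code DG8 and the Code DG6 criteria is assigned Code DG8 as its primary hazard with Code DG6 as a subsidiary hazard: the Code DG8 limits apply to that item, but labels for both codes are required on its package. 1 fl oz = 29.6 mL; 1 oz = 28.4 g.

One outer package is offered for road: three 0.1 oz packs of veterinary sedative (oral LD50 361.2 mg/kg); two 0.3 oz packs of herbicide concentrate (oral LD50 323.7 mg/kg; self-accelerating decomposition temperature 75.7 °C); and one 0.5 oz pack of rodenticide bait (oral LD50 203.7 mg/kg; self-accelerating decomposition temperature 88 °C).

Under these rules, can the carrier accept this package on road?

Veterinary sedative: oral LD50 361.2 mg/kg < 500 mg/kg → Code DG1 (Toxic).
The herbicide concentrate has oral LD50 323.7 mg/kg, which is < 500 mg/kg, so it is Code DG1 (Toxic).
Oral LD50 203.7 mg/kg meets the Code DG1 criterion (Toxic), so the rodenticide bait is Code DG1.
Total Code DG1: (three 0.1 oz packs = 8.52 g) + (two 0.3 oz packs = 17.04 g) + (one 0.5 oz pack = 14.2 g) = 39.76 g.
39.76 g ≤ 50 g (road limit, Code DG1) — within limit.

Yes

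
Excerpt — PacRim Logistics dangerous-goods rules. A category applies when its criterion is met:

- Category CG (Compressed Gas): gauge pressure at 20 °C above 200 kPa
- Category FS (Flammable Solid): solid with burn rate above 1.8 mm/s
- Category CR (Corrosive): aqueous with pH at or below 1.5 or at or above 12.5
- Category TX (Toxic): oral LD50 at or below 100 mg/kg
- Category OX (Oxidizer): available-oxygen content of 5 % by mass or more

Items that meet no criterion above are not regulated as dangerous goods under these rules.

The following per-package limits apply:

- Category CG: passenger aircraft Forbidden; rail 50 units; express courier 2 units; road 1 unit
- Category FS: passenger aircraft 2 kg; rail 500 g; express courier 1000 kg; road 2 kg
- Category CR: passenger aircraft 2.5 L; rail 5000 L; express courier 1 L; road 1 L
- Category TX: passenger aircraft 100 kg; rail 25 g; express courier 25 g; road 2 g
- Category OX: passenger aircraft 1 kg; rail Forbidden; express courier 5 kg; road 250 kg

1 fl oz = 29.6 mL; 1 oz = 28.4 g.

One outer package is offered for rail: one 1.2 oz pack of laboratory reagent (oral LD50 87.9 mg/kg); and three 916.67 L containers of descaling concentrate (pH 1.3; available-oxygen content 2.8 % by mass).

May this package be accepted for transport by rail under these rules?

Oral LD50 87.9 mg/kg meets the Category TX criterion (Toxic), so the laboratory reagent is Category TX.
pH 1.3 meets the Category CR criterion (Corrosive), so the descaling concentrate is Category CR.
Category TX quantity: one 1.2 oz pack = 34.08 g.
34.08 g > 25 g (rail limit, Category TX) — over the limit.
Category CR quantity: three 916.67 L containers = 2750.01 L.
2750.01 L is within the rail limit of 5000 L for Category CR.

No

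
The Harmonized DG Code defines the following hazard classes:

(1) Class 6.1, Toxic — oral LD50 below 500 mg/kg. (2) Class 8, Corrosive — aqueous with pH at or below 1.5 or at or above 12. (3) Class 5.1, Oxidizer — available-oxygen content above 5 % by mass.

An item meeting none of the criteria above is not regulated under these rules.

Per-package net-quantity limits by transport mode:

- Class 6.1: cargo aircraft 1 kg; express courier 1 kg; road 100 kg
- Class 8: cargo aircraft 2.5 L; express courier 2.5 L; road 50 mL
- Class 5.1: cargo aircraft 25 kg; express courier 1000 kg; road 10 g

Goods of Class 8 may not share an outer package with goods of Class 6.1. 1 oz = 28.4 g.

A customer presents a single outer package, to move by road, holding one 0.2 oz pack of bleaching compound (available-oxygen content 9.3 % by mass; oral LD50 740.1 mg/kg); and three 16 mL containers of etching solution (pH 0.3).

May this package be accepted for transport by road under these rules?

With available-oxygen content 9.3 % by mass (> 5 % by mass), the bleaching compound falls in Class 5.1.
With pH 0.3 (≤ 1.5), the etching solution falls in Class 8.
Class 8 quantity: three 16 mL containers = 48 mL.
48 mL ≤ 50 mL (road limit, Class 8) — within limit.
Class 5.1 quantity: one 0.2 oz pack = 5.68 g.
That is within the Class 5.1 road limit of 10 g.
The segregation rule (Class 8 with Class 6.1) does not apply to Class 8 with Class 5.1.
Every hazard class is within its road limit and no segregation rule is violated.

Yes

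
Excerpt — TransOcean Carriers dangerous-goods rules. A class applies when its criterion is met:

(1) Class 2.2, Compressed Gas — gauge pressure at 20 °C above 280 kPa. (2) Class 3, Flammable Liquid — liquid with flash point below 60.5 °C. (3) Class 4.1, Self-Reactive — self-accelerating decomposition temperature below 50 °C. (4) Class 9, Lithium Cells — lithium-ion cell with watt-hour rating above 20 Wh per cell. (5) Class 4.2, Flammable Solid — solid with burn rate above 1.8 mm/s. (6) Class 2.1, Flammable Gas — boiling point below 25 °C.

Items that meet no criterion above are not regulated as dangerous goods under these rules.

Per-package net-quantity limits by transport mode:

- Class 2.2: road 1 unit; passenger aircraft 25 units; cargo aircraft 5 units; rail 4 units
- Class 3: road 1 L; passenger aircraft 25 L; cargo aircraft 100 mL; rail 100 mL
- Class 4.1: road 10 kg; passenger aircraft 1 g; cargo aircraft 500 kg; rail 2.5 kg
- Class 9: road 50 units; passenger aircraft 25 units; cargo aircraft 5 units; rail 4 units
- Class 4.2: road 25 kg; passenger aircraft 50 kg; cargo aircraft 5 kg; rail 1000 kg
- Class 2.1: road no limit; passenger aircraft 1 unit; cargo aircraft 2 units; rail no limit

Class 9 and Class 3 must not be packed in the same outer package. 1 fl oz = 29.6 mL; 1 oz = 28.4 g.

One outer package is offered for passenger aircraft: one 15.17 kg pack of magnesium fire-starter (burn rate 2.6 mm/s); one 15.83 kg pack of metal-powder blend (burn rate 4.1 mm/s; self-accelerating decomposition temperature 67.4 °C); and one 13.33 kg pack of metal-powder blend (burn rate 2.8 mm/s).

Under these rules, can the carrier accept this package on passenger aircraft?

Burn rate 2.6 mm/s meets the Class 4.2 criterion (Flammable Solid), so the magnesium fire-starter is Class 4.2.
Burn rate 4.1 mm/s meets the Class 4.2 criterion (Flammable Solid), so the metal-powder blend is Class 4.2.
With burn rate 2.8 mm/s (> 1.8 mm/s), the metal-powder blend falls in Class 4.2.
Class 4.2 net quantity: 15.17 kg + 15.83 kg + 13.33 kg = 44.33 kg.
44.33 kg is within the passenger aircraft limit of 50 kg for Class 4.2.

Yes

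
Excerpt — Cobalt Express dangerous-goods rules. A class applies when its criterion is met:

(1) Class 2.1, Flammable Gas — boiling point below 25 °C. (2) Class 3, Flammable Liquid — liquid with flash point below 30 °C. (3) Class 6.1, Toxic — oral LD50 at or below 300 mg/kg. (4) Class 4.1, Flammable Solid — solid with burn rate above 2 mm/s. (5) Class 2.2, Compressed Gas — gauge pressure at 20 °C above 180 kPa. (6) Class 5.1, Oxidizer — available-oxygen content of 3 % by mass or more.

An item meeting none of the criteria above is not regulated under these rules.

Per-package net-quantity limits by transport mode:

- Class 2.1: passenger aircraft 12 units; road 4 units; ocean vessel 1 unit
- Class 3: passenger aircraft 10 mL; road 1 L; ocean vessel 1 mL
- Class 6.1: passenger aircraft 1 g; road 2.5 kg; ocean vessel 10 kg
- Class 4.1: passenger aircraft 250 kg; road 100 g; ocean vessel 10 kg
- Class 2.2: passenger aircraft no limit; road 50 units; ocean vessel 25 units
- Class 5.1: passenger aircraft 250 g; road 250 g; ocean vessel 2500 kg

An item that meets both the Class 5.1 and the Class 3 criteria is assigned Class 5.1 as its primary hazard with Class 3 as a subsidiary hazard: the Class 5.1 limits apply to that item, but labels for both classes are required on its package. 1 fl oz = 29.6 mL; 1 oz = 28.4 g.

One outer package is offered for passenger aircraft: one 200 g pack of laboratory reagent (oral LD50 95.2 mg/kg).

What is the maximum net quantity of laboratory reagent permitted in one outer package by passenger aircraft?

1 g

The laboratory reagent has oral LD50 95.2 mg/kg, which is ≤ 300 mg/kg, so it is Class 6.1 (Toxic).
The passenger aircraft limit for Class 6.1 is 1 g.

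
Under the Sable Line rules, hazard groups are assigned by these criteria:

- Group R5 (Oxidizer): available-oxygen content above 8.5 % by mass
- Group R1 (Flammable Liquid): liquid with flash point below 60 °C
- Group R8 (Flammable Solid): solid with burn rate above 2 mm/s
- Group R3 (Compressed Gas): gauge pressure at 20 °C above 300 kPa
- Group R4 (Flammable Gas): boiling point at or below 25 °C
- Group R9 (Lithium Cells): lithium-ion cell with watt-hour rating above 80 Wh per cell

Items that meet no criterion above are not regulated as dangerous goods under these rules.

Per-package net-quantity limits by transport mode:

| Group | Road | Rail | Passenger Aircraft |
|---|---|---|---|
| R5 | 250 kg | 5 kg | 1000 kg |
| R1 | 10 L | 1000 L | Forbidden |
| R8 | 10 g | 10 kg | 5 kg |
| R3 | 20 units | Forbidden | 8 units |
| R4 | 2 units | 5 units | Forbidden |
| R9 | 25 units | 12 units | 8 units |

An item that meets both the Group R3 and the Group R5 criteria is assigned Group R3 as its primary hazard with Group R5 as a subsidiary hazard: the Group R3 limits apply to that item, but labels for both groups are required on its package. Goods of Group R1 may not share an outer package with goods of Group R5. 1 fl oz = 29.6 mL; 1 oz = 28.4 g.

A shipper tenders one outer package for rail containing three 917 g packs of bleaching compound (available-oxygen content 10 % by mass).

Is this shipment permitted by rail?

With available-oxygen content 10 % by mass (> 8.5 % by mass), the bleaching compound falls in Group R5.
Group R5 quantity: three 917 g packs = 2.751 kg.
That is within the Group R5 rail limit of 5 kg.

Yes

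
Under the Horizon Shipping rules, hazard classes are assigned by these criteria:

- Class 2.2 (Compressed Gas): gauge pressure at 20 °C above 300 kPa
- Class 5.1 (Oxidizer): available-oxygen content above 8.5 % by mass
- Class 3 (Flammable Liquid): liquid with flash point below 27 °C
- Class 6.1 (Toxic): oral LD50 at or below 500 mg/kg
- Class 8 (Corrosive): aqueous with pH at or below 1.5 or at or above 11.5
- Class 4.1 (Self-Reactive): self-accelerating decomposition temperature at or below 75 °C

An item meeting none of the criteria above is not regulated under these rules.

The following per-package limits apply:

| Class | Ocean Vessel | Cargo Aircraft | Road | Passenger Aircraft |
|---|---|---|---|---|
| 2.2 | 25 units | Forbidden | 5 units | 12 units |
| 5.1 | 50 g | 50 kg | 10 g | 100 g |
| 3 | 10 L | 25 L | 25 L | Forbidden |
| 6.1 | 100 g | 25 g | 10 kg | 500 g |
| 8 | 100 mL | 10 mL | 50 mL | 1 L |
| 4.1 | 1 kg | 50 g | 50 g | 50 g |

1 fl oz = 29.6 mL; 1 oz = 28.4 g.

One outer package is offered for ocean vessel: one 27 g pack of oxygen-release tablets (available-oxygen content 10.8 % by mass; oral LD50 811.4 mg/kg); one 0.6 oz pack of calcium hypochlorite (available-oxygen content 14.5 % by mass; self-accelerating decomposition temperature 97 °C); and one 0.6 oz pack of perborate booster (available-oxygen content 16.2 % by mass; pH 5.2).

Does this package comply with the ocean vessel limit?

With available-oxygen content 10.8 % by mass (> 8.5 % by mass), the oxygen-release tablets fall in Class 5.1.
Available-oxygen content 14.5 % by mass meets the Class 5.1 criterion (Oxidizer), so the calcium hypochlorite is Class 5.1.
With available-oxygen content 16.2 % by mass (> 8.5 % by mass), the perborate booster falls in Class 5.1.
Class 5.1 net quantity: 27 g + (one 0.6 oz pack = 17.04 g) + (one 0.6 oz pack = 17.04 g) = 61.08 g.
61.08 g exceeds the ocean vessel limit of 50 g for Class 5.1.

No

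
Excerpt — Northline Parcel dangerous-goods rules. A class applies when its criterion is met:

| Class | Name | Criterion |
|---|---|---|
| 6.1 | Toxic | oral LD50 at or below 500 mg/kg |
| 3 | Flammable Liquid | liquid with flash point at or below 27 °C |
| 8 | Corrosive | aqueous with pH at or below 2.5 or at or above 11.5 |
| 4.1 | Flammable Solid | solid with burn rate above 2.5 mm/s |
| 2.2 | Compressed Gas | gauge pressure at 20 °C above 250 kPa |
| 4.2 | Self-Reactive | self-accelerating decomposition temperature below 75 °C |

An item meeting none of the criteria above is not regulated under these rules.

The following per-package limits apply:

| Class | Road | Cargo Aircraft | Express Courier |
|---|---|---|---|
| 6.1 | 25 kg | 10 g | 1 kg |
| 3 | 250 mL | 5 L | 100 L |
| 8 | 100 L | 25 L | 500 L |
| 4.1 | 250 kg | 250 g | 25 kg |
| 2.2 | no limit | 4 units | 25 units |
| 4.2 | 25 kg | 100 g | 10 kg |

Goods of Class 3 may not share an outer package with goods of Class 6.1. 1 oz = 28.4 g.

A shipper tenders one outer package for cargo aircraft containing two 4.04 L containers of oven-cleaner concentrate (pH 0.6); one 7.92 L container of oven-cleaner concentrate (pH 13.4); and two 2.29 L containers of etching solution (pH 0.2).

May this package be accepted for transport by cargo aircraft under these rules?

pH 0.6 meets the Class 8 criterion (Corrosive), so the oven-cleaner concentrate is Class 8.
With pH 13.4 (≥ 11.5), the oven-cleaner concentrate falls in Class 8.
The etching solution has pH 0.2, which is ≤ 2.5, so it is Class 8 (Corrosive).
Total Class 8: (two 4.04 L containers = 8.08 L) + 7.92 L + (two 2.29 L containers = 4.58 L) = 20.58 L.
20.58 L is within the cargo aircraft limit of 25 L for Class 8.

Yes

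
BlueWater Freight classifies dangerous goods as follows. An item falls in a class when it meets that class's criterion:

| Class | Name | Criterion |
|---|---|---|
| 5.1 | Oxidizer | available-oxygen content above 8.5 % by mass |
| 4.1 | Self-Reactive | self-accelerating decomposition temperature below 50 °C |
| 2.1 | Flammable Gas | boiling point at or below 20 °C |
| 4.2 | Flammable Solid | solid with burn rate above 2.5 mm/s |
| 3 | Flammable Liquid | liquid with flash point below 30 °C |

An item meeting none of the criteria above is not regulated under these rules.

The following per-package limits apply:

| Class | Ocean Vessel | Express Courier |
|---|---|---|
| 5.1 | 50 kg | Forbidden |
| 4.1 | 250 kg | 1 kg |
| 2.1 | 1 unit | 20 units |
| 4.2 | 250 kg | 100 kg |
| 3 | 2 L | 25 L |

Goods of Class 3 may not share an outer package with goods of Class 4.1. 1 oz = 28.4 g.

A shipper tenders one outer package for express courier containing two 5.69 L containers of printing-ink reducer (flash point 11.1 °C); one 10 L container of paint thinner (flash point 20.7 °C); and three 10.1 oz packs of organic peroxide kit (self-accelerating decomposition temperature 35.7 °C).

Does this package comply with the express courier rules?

No

With flash point 11.1 °C (< 30 °C), the printing-ink reducer falls in Class 3.
With flash point 20.7 °C (< 30 °C), the paint thinner falls in Class 3.
With self-accelerating decomposition temperature 35.7 °C (< 50 °C), the organic peroxide kit falls in Class 4.1.
Class 3 net quantity: (two 5.69 L containers = 11.38 L) + 10 L = 21.38 L.
21.38 L is within the express courier limit of 25 L for Class 3.
Class 4.1 quantity: three 10.1 oz packs = 860.52 g.
That is within the Class 4.1 express courier limit of 1 kg.
Class 3 and Class 4.1 may not share an outer package.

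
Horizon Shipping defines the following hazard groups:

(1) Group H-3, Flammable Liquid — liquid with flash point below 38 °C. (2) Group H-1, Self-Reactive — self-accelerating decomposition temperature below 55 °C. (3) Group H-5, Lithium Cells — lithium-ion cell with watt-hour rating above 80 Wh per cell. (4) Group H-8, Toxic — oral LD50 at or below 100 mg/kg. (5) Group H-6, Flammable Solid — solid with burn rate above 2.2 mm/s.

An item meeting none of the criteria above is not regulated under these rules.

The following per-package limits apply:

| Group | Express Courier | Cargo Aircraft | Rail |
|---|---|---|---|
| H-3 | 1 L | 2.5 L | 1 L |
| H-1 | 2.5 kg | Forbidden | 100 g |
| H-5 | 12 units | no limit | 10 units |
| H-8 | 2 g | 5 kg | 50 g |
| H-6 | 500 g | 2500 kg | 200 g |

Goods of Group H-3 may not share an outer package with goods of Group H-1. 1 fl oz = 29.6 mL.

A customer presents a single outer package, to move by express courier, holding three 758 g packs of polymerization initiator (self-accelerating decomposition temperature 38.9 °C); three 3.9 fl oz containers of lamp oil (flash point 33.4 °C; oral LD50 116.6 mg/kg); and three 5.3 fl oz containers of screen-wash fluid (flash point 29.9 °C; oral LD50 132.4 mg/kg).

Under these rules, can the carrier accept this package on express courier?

The polymerization initiator has self-accelerating decomposition temperature 38.9 °C, which is < 55 °C, so it is Group H-1 (Self-Reactive).
The lamp oil has flash point 33.4 °C, which is < 38 °C, so it is Group H-3 (Flammable Liquid).
Flash point 29.9 °C meets the Group H-3 criterion (Flammable Liquid), so the screen-wash fluid is Group H-3.
Total Group H-3: (three 3.9 fl oz containers = 346.32 mL) + (three 5.3 fl oz containers = 470.64 mL) = 816.96 mL.
816.96 mL is within the express courier limit of 1 L for Group H-3.
Group H-1 quantity: three 758 g packs = 2.274 kg.
2.274 kg is within the express courier limit of 2.5 kg for Group H-1.
Group H-3 and Group H-1 may not share an outer package.

No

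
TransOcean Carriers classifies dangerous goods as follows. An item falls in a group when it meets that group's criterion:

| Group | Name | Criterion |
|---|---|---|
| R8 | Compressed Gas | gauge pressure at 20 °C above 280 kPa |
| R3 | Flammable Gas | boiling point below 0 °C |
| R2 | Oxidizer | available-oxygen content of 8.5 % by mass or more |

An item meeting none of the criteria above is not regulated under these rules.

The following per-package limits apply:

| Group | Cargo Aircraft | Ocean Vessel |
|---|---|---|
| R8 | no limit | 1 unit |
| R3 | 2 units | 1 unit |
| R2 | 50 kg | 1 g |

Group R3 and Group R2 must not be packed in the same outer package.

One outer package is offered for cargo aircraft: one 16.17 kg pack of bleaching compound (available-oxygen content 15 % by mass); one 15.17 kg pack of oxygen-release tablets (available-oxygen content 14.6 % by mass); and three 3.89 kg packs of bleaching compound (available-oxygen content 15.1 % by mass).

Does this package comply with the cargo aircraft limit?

Bleaching compound: available-oxygen content 15 % by mass ≥ 8.5 % by mass → Group R2 (Oxidizer).
With available-oxygen content 14.6 % by mass (≥ 8.5 % by mass), the oxygen-release tablets fall in Group R2.
Bleaching compound: available-oxygen content 15.1 % by mass ≥ 8.5 % by mass → Group R2 (Oxidizer).
Group R2 net quantity: 16.17 kg + 15.17 kg + (three 3.89 kg packs = 11.67 kg) = 43.01 kg.
43.01 kg ≤ 50 kg (cargo aircraft limit, Group R2) — within limit.

Yes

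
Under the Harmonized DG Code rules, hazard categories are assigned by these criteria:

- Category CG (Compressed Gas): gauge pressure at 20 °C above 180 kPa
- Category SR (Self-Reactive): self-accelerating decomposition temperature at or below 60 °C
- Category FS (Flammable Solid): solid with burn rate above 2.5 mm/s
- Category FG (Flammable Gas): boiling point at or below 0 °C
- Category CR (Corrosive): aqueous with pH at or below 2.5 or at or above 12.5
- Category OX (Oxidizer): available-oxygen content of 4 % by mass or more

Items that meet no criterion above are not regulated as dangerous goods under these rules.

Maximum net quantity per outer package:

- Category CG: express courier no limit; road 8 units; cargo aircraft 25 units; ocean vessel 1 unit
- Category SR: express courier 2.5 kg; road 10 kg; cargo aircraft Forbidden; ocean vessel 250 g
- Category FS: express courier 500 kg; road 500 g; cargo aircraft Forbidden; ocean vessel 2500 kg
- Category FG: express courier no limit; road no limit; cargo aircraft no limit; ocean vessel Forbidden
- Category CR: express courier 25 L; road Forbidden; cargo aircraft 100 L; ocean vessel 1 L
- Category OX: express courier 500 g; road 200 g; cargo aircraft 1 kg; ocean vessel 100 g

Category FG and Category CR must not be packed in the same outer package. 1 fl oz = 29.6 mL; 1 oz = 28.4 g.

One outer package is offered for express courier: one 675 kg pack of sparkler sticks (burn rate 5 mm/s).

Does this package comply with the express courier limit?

The sparkler sticks have burn rate 5 mm/s, which is > 2.5 mm/s, so they are Category FS (Flammable Solid).
Category FS quantity: 675 kg.
675 kg exceeds the express courier limit of 500 kg for Category FS.

No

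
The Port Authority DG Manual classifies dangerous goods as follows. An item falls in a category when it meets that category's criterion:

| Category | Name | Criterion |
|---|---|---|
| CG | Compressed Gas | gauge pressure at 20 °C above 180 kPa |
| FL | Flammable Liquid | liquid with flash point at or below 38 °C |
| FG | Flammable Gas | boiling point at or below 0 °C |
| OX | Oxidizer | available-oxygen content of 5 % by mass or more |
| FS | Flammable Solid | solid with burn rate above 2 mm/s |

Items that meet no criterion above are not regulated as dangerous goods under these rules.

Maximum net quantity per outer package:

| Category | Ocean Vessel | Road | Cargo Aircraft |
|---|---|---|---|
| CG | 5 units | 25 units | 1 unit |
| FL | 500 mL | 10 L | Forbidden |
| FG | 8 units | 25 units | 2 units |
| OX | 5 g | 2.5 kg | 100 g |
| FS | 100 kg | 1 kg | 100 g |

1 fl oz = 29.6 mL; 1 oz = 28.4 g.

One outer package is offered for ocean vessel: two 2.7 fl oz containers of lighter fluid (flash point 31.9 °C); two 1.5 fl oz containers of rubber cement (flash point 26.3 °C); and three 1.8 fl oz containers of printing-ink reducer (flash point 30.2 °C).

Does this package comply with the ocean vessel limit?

Yes

The lighter fluid has flash point 31.9 °C, which is ≤ 38 °C, so it is Category FL (Flammable Liquid).
The rubber cement has flash point 26.3 °C, which is ≤ 38 °C, so it is Category FL (Flammable Liquid).
The printing-ink reducer has flash point 30.2 °C, which is ≤ 38 °C, so it is Category FL (Flammable Liquid).
Total Category FL: (two 2.7 fl oz containers = 159.84 mL) + (two 1.5 fl oz containers = 88.8 mL) + (three 1.8 fl oz containers = 159.84 mL) = 408.48 mL.
408.48 mL ≤ 500 mL (ocean vessel limit, Category FL) — within limit.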